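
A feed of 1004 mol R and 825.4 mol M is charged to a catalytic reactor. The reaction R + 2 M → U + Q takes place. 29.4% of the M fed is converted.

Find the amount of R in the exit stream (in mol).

883 mol

M reacted = 0.294 × 825.4 = 242.7 mol; ν_M = −2, so ξ = 242.7/2 = 121.3 mol.
Outlet amounts (n = n₀ + ν ξ):
  R: 1004 − 1(121.3) = 882.7
  M: 825.4 − 2(121.3) = 582.7
  U: 0 + 1(121.3) = 121.3
  Q: 0 + 1(121.3) = 121.3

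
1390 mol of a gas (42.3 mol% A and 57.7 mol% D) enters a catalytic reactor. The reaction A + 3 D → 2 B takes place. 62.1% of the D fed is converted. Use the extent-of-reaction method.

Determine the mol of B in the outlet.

D reacted = 0.621 × 802 = 498.1 mol; ν_D = −3, so ξ = 498.1/3 = 166 mol.
Outlet amounts (n = n₀ + ν ξ):
  A: 588 − 1(166) = 421.9
  D: 802 − 3(166) = 304
  B: 0 + 2(166) = 332

332 mol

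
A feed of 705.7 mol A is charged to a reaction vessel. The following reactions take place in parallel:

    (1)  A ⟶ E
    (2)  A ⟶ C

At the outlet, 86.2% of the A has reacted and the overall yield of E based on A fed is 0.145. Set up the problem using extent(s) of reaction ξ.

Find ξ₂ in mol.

ξ₂ = 506 mol

Yield of E: 1ξ₁ / 705.7 = 0.145 → ξ₁ = 102.3 mol.
Conversion of A: 1ξ₁ + 1ξ₂ = 0.862 × 705.7 = 608.3 → ξ₂ = 506 mol.
Outlet amounts (n = n₀ + Σ ν·ξ):
  A: 705.7 − 1(102.3) − 1(506) = 97.39
  E: 0 + 1(102.3) = 102.3
  C: 0 + 1(506) = 506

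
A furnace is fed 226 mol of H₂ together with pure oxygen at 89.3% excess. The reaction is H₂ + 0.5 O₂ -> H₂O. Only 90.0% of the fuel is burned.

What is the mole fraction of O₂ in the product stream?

Stoichiometric O₂ = 0.5 × 226 = 113 mol; O₂ fed = 113 × 1.893 = 213.9 mol.
Fuel reacted = 0.9 × 226 → ξ = 203.4 mol.
Outlet (n = n₀ + ν ξ):
  H₂: 226 − 1(203.4) = 22.6
  O₂: 213.9 − 0.5(203.4) = 112.2
  H₂O: 0 + 1(203.4) = 203.4
Total out = 338.2 mol; y_O₂ = 112.2 / 338.2 = 0.3318.

0.332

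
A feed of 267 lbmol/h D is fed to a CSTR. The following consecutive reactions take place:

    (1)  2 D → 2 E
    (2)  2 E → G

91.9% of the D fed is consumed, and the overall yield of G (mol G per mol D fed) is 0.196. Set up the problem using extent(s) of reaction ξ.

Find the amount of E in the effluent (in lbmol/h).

141 lbmol/h

Conversion of D: D consumed = 2ξ₁ = 0.919 × 267 → ξ₁ = 122.7 lbmol/h.
Yield of G: 1ξ₂ / 267 = 0.196 → ξ₂ = 52.33 lbmol/h.
Outlet amounts (n = n₀ + Σ ν·ξ):
  D: 267 − 2(122.7) = 21.63
  E: 0 + 2(122.7) − 2(52.33) = 140.7
  G: 0 + 1(52.33) = 52.33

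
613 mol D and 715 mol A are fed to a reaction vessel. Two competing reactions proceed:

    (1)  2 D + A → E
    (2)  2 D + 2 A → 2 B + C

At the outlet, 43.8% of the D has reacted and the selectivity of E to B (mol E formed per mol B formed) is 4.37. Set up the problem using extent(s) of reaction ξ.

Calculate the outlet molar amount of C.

13.8 mol

Conversion of D: D consumed = 0.438 × 613 = 268.5 mol = 2ξ₁ + 2ξ₂.
Selectivity: 1ξ₁ / (2ξ₂) = 4.37 → ξ₁ = 8.74 ξ₂.
Substitute: (2·8.74 + 2) ξ₂ = 268.5 → ξ₂ = 13.78 mol, ξ₁ = 120.5 mol.
Outlet amounts (n = n₀ + Σ ν·ξ):
  D: 613 − 2(120.5) − 2(13.78) = 344.5
  A: 715 − 1(120.5) − 2(13.78) = 567
  E: 0 + 1(120.5) = 120.5
  B: 0 + 2(13.78) = 27.57
  C: 0 + 1(13.78) = 13.78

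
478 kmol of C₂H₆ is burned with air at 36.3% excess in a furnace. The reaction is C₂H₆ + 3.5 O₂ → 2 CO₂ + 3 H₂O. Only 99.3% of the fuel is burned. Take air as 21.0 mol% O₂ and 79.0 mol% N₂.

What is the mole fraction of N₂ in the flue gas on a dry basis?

0.845

Stoichiometric O₂ = 3.5 × 478 = 1673 kmol; O₂ fed = 1673 × 1.363 = 2280 kmol.
N₂ fed = 2280 × 79/21 = 8578 kmol.
Fuel reacted = 0.993 × 478 → ξ = 474.7 kmol.
Outlet (n = n₀ + ν ξ):
  C₂H₆: 478 − 1(474.7) = 3.346
  O₂: 2280 − 3.5(474.7) = 619
  N₂: 8578 (inert)
  CO₂: 0 + 2(474.7) = 949.3
  H₂O: 0 + 3(474.7) = 1424
Dry total = 10150 kmol; y_N₂ (dry) = 8578 / 10150 = 0.8452.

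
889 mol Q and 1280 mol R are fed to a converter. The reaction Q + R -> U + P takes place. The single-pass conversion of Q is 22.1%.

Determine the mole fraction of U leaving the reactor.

0.0906

Q reacted = 0.221 × 889 = 196.5 mol; ν_Q = −1, so ξ = 196.5/1 = 196.5 mol.
Outlet amounts (n = n₀ + ν ξ):
  Q: 889 − 1(196.5) = 692.5
  R: 1280 − 1(196.5) = 1084
  U: 0 + 1(196.5) = 196.5
  P: 0 + 1(196.5) = 196.5
Total out = 2169 mol; y_U = 196.5 / 2169 = 0.09058.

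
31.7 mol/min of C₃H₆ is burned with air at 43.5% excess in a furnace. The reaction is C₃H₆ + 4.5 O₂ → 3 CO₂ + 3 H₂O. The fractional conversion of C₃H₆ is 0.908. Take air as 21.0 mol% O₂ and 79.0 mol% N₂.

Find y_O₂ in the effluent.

Stoichiometric O₂ = 4.5 × 31.7 = 142.7 mol/min; O₂ fed = 142.7 × 1.435 = 204.7 mol/min.
N₂ fed = 204.7 × 79/21 = 770.1 mol/min.
Fuel reacted = 0.908 × 31.7 → ξ = 28.78 mol/min.
Outlet (n = n₀ + ν ξ):
  C₃H₆: 31.7 − 1(28.78) = 2.916
  O₂: 204.7 − 4.5(28.78) = 75.18
  N₂: 770.1 (inert)
  CO₂: 0 + 3(28.78) = 86.35
  H₂O: 0 + 3(28.78) = 86.35
Total out = 1021 mol/min; y_O₂ = 75.18 / 1021 = 0.07364.

0.0736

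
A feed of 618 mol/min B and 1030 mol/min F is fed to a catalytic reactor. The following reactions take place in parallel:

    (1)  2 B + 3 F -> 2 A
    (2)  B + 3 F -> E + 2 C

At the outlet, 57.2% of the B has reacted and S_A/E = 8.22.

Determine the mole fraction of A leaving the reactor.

Conversion of B: B consumed = 0.572 × 618 = 353.5 mol/min = 2ξ₁ + 1ξ₂.
Selectivity: 2ξ₁ / (1ξ₂) = 8.22 → ξ₁ = 4.11 ξ₂.
Substitute: (2·4.11 + 1) ξ₂ = 353.5 → ξ₂ = 38.34 mol/min, ξ₁ = 157.6 mol/min.
Outlet amounts (n = n₀ + Σ ν·ξ):
  B: 618 − 2(157.6) − 1(38.34) = 264.5
  F: 1030 − 3(157.6) − 3(38.34) = 442.2
  A: 0 + 2(157.6) = 315.2
  E: 0 + 1(38.34) = 38.34
  C: 0 + 2(38.34) = 76.68
Total out = 1137 mol/min; y_A = 315.2 / 1137 = 0.2772.

0.277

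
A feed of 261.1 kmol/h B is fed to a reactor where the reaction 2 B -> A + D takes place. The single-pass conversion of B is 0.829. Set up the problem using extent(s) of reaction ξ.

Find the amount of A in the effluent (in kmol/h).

108 kmol/h

B reacted = 0.829 × 261.1 = 216.5 kmol/h; ν_B = −2, so ξ = 216.5/2 = 108.2 kmol/h.
Outlet amounts (n = n₀ + ν ξ):
  B: 261.1 − 2(108.2) = 44.65
  A: 0 + 1(108.2) = 108.2
  D: 0 + 1(108.2) = 108.2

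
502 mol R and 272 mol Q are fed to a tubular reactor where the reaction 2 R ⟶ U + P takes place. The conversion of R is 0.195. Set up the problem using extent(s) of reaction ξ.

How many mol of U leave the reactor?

R reacted = 0.195 × 502 = 97.89 mol; ν_R = −2, so ξ = 97.89/2 = 48.95 mol.
Outlet amounts (n = n₀ + ν ξ):
  R: 502 − 2(48.95) = 404.1
  U: 0 + 1(48.95) = 48.95
  P: 0 + 1(48.95) = 48.95
  Q: 272 (inert)

48.9 mol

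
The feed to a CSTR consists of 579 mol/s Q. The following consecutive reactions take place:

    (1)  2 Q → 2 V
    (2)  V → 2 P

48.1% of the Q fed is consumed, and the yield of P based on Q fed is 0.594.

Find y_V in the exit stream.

0.142

Conversion of Q: Q consumed = 2ξ₁ = 0.481 × 579 → ξ₁ = 139.2 mol/s.
Yield of P: 2ξ₂ / 579 = 0.594 → ξ₂ = 172 mol/s.
Outlet amounts (n = n₀ + Σ ν·ξ):
  Q: 579 − 2(139.2) = 300.5
  V: 0 + 2(139.2) − 1(172) = 106.5
  P: 0 + 2(172) = 343.9
Total out = 751 mol/s; y_V = 106.5 / 751 = 0.1419.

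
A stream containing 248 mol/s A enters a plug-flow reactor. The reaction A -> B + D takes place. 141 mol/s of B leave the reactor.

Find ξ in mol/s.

For B: n = n₀ + 1ξ → 141 = 0 + 1ξ, giving ξ = 141 mol/s.
Outlet amounts (n = n₀ + ν ξ):
  A: 248 − 1(141) = 107
  B: 0 + 1(141) = 141
  D: 0 + 1(141) = 141

ξ = 141 mol/s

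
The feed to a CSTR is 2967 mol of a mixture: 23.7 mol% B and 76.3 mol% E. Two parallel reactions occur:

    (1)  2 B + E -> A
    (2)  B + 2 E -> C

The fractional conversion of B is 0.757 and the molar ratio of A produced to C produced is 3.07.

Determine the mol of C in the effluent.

Conversion of B: B consumed = 0.757 × 703.2 = 532.3 mol = 2ξ₁ + 1ξ₂.
Selectivity: 1ξ₁ / (1ξ₂) = 3.07 → ξ₁ = 3.07 ξ₂.
Substitute: (2·3.07 + 1) ξ₂ = 532.3 → ξ₂ = 74.55 mol, ξ₁ = 228.9 mol.
Outlet amounts (n = n₀ + Σ ν·ξ):
  B: 703.2 − 2(228.9) − 1(74.55) = 170.9
  E: 2264 − 1(228.9) − 2(74.55) = 1886
  A: 0 + 1(228.9) = 228.9
  C: 0 + 1(74.55) = 74.55

74.6 mol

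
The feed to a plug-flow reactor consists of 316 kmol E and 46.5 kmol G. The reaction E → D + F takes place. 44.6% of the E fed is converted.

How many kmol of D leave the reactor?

141 kmol

E reacted = 0.446 × 316 = 140.9 kmol; ν_E = −1, so ξ = 140.9/1 = 140.9 kmol.
Outlet amounts (n = n₀ + ν ξ):
  E: 316 − 1(140.9) = 175.1
  D: 0 + 1(140.9) = 140.9
  F: 0 + 1(140.9) = 140.9
  G: 46.5 (inert)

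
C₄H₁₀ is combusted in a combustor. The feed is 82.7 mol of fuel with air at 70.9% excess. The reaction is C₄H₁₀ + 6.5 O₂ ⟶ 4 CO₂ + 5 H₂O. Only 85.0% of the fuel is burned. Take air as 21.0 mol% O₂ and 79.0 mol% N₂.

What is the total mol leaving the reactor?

Stoichiometric O₂ = 6.5 × 82.7 = 537.6 mol; O₂ fed = 537.6 × 1.709 = 918.7 mol.
N₂ fed = 918.7 × 79/21 = 3456 mol.
Fuel reacted = 0.85 × 82.7 → ξ = 70.3 mol.
Outlet (n = n₀ + ν ξ):
  C₄H₁₀: 82.7 − 1(70.3) = 12.41
  O₂: 918.7 − 6.5(70.3) = 461.8
  N₂: 3456 (inert)
  CO₂: 0 + 4(70.3) = 281.2
  H₂O: 0 + 5(70.3) = 351.5
Total out = 12.41 + 461.8 + 3456 + 281.2 + 351.5 = 4563 mol.

4560 mol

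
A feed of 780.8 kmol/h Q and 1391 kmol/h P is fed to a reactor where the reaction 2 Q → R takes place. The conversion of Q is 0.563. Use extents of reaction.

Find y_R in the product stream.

0.113

Q reacted = 0.563 × 780.8 = 439.6 kmol/h; ν_Q = −2, so ξ = 439.6/2 = 219.8 kmol/h.
Outlet amounts (n = n₀ + ν ξ):
  Q: 780.8 − 2(219.8) = 341.2
  R: 0 + 1(219.8) = 219.8
  P: 1391 (inert)
Total out = 1952 kmol/h; y_R = 219.8 / 1952 = 0.1126.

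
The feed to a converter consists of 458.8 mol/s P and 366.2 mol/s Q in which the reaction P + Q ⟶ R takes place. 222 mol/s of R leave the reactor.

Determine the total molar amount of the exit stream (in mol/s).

603 mol/s

For R: n = n₀ + 1ξ → 222 = 0 + 1ξ, giving ξ = 222 mol/s.
Outlet amounts (n = n₀ + ν ξ):
  P: 458.8 − 1(222) = 236.8
  Q: 366.2 − 1(222) = 144.2
  R: 0 + 1(222) = 222
Total out = 236.8 + 144.2 + 222 = 603 mol/s.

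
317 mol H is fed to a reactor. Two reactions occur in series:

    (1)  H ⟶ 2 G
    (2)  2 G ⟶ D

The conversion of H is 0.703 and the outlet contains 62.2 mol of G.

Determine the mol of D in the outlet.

Conversion of H: H consumed = 1ξ₁ = 0.703 × 317 → ξ₁ = 222.9 mol.
G balance: n_G = 0 + 2ξ₁ − 2ξ₂ = 62.2 → ξ₂ = (2·222.9 − 62.2)/2 = 191.8 mol.
Outlet amounts (n = n₀ + Σ ν·ξ):
  H: 317 − 1(222.9) = 94.15
  G: 0 + 2(222.9) − 2(191.8) = 62.2
  D: 0 + 1(191.8) = 191.8

192 mol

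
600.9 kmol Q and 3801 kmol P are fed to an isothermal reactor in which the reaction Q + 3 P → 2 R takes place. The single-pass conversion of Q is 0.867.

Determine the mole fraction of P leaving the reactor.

0.666

Q reacted = 0.867 × 600.9 = 521 kmol; ν_Q = −1, so ξ = 521/1 = 521 kmol.
Outlet amounts (n = n₀ + ν ξ):
  Q: 600.9 − 1(521) = 79.92
  P: 3801 − 3(521) = 2238
  R: 0 + 2(521) = 1042
Total out = 3360 kmol; y_P = 2238 / 3360 = 0.6661.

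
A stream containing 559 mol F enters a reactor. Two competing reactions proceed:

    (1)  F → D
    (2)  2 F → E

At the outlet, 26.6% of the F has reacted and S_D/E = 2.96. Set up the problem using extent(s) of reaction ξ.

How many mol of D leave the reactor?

Conversion of F: F consumed = 0.266 × 559 = 148.7 mol = 1ξ₁ + 2ξ₂.
Selectivity: 1ξ₁ / (1ξ₂) = 2.96 → ξ₁ = 2.96 ξ₂.
Substitute: (1·2.96 + 2) ξ₂ = 148.7 → ξ₂ = 29.98 mol, ξ₁ = 88.74 mol.
Outlet amounts (n = n₀ + Σ ν·ξ):
  F: 559 − 1(88.74) − 2(29.98) = 410.3
  D: 0 + 1(88.74) = 88.74
  E: 0 + 1(29.98) = 29.98

88.7 mol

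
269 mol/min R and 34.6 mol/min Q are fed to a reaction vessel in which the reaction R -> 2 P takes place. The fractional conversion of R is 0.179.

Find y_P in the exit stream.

R reacted = 0.179 × 269 = 48.15 mol/min; ν_R = −1, so ξ = 48.15/1 = 48.15 mol/min.
Outlet amounts (n = n₀ + ν ξ):
  R: 269 − 1(48.15) = 220.8
  P: 0 + 2(48.15) = 96.3
  Q: 34.6 (inert)
Total out = 351.8 mol/min; y_P = 96.3 / 351.8 = 0.2738.

0.274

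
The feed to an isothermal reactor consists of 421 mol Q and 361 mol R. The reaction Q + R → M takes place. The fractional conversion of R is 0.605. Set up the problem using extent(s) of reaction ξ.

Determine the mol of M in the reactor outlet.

R reacted = 0.605 × 361 = 218.4 mol; ν_R = −1, so ξ = 218.4/1 = 218.4 mol.
Outlet amounts (n = n₀ + ν ξ):
  Q: 421 − 1(218.4) = 202.6
  R: 361 − 1(218.4) = 142.6
  M: 0 + 1(218.4) = 218.4

218 mol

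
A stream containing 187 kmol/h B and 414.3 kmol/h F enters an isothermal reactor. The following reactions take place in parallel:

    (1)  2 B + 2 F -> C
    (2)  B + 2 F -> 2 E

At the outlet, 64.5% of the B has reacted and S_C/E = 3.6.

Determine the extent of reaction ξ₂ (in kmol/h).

Conversion of B: B consumed = 0.645 × 187 = 120.6 kmol/h = 2ξ₁ + 1ξ₂.
Selectivity: 1ξ₁ / (2ξ₂) = 3.6 → ξ₁ = 7.2 ξ₂.
Substitute: (2·7.2 + 1) ξ₂ = 120.6 → ξ₂ = 7.832 kmol/h, ξ₁ = 56.39 kmol/h.
Outlet amounts (n = n₀ + Σ ν·ξ):
  B: 187 − 2(56.39) − 1(7.832) = 66.38
  F: 414.3 − 2(56.39) − 2(7.832) = 285.9
  C: 0 + 1(56.39) = 56.39
  E: 0 + 2(7.832) = 15.66

ξ₂ = 7.83 kmol/h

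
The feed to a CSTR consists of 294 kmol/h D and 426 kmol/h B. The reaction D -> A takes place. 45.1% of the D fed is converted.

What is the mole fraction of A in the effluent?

0.184

D reacted = 0.451 × 294 = 132.6 kmol/h; ν_D = −1, so ξ = 132.6/1 = 132.6 kmol/h.
Outlet amounts (n = n₀ + ν ξ):
  D: 294 − 1(132.6) = 161.4
  A: 0 + 1(132.6) = 132.6
  B: 426 (inert)
Total out = 720 kmol/h; y_A = 132.6 / 720 = 0.1842.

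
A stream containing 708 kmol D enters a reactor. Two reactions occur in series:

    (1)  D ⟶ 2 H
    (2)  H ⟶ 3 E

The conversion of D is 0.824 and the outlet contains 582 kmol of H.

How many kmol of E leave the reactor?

1750 kmol

Conversion of D: D consumed = 1ξ₁ = 0.824 × 708 → ξ₁ = 583.4 kmol.
H balance: n_H = 0 + 2ξ₁ − 1ξ₂ = 582 → ξ₂ = (2·583.4 − 582)/1 = 584.8 kmol.
Outlet amounts (n = n₀ + Σ ν·ξ):
  D: 708 − 1(583.4) = 124.6
  H: 0 + 2(583.4) − 1(584.8) = 582
  E: 0 + 3(584.8) = 1754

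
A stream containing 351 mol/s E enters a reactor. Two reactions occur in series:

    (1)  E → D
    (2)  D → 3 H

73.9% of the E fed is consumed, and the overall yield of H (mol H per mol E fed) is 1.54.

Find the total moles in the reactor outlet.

711 mol/s

Conversion of E: E consumed = 1ξ₁ = 0.739 × 351 → ξ₁ = 259.4 mol/s.
Yield of H: 3ξ₂ / 351 = 1.54 → ξ₂ = 180.2 mol/s.
Outlet amounts (n = n₀ + Σ ν·ξ):
  E: 351 − 1(259.4) = 91.61
  D: 0 + 1(259.4) − 1(180.2) = 79.21
  H: 0 + 3(180.2) = 540.5
Total out = 91.61 + 79.21 + 540.5 = 711.4 mol/s.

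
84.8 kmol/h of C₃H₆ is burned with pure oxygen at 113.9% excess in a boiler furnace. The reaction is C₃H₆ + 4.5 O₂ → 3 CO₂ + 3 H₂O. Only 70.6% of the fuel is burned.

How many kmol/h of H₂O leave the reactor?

180 kmol/h

Stoichiometric O₂ = 4.5 × 84.8 = 381.6 kmol/h; O₂ fed = 381.6 × 2.139 = 816.2 kmol/h.
Fuel reacted = 0.706 × 84.8 → ξ = 59.87 kmol/h.
Outlet (n = n₀ + ν ξ):
  C₃H₆: 84.8 − 1(59.87) = 24.93
  O₂: 816.2 − 4.5(59.87) = 546.8
  CO₂: 0 + 3(59.87) = 179.6
  H₂O: 0 + 3(59.87) = 179.6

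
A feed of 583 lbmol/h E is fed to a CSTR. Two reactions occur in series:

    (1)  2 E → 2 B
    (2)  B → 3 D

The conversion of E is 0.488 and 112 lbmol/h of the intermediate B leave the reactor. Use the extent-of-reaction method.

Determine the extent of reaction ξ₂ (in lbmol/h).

Conversion of E: E consumed = 2ξ₁ = 0.488 × 583 → ξ₁ = 142.3 lbmol/h.
B balance: n_B = 0 + 2ξ₁ − 1ξ₂ = 112 → ξ₂ = (2·142.3 − 112)/1 = 172.5 lbmol/h.
Outlet amounts (n = n₀ + Σ ν·ξ):
  E: 583 − 2(142.3) = 298.5
  B: 0 + 2(142.3) − 1(172.5) = 112
  D: 0 + 3(172.5) = 517.5

ξ₂ = 173 lbmol/h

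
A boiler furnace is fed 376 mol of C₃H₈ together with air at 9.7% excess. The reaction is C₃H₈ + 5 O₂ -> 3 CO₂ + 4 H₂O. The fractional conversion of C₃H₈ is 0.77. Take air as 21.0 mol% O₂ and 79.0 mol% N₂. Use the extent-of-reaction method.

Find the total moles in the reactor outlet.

Stoichiometric O₂ = 5 × 376 = 1880 mol; O₂ fed = 1880 × 1.097 = 2062 mol.
N₂ fed = 2062 × 79/21 = 7758 mol.
Fuel reacted = 0.77 × 376 → ξ = 289.5 mol.
Outlet (n = n₀ + ν ξ):
  C₃H₈: 376 − 1(289.5) = 86.48
  O₂: 2062 − 5(289.5) = 614.8
  N₂: 7758 (inert)
  CO₂: 0 + 3(289.5) = 868.6
  H₂O: 0 + 4(289.5) = 1158
Total out = 86.48 + 614.8 + 7758 + 868.6 + 1158 = 10490 mol.

10500 mol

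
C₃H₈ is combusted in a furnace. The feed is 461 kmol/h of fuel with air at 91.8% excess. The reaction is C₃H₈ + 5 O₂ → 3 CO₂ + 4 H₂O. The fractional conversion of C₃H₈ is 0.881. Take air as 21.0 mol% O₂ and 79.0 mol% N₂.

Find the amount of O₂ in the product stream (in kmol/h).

2390 kmol/h

Stoichiometric O₂ = 5 × 461 = 2305 kmol/h; O₂ fed = 2305 × 1.918 = 4421 kmol/h.
N₂ fed = 4421 × 79/21 = 16630 kmol/h.
Fuel reacted = 0.881 × 461 → ξ = 406.1 kmol/h.
Outlet (n = n₀ + ν ξ):
  C₃H₈: 461 − 1(406.1) = 54.86
  O₂: 4421 − 5(406.1) = 2390
  N₂: 16630 (inert)
  CO₂: 0 + 3(406.1) = 1218
  H₂O: 0 + 4(406.1) = 1625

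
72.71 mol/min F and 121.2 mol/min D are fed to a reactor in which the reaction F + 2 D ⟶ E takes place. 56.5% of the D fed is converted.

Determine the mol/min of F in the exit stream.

D reacted = 0.565 × 121.2 = 68.48 mol/min; ν_D = −2, so ξ = 68.48/2 = 34.24 mol/min.
Outlet amounts (n = n₀ + ν ξ):
  F: 72.71 − 1(34.24) = 38.47
  D: 121.2 − 2(34.24) = 52.72
  E: 0 + 1(34.24) = 34.24

38.5 mol/min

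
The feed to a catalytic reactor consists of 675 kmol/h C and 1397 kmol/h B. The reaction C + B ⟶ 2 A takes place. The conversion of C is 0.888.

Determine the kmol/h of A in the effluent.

C reacted = 0.888 × 675 = 599.4 kmol/h; ν_C = −1, so ξ = 599.4/1 = 599.4 kmol/h.
Outlet amounts (n = n₀ + ν ξ):
  C: 675 − 1(599.4) = 75.6
  B: 1397 − 1(599.4) = 797.6
  A: 0 + 2(599.4) = 1199

1200 kmol/h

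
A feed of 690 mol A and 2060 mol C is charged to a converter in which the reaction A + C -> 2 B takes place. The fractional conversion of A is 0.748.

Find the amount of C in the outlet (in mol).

1540 mol

A reacted = 0.748 × 690 = 516.1 mol; ν_A = −1, so ξ = 516.1/1 = 516.1 mol.
Outlet amounts (n = n₀ + ν ξ):
  A: 690 − 1(516.1) = 173.9
  C: 2060 − 1(516.1) = 1544
  B: 0 + 2(516.1) = 1032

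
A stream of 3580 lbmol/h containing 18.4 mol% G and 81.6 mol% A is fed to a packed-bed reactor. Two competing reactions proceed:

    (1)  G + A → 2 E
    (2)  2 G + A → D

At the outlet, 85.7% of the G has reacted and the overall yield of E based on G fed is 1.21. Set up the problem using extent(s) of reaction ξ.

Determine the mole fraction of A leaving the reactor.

Yield of E: 2ξ₁ / 658.7 = 1.21 → ξ₁ = 398.5 lbmol/h.
Conversion of G: 1ξ₁ + 2ξ₂ = 0.857 × 658.7 = 564.5 → ξ₂ = 83 lbmol/h.
Outlet amounts (n = n₀ + Σ ν·ξ):
  G: 658.7 − 1(398.5) − 2(83) = 94.2
  A: 2921 − 1(398.5) − 1(83) = 2440
  E: 0 + 2(398.5) = 797.1
  D: 0 + 1(83) = 83
Total out = 3414 lbmol/h; y_A = 2440 / 3414 = 0.7146.

0.715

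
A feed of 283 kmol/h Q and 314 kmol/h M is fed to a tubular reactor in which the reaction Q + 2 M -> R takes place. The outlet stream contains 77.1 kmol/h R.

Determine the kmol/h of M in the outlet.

For R: n = n₀ + 1ξ → 77.1 = 0 + 1ξ, giving ξ = 77.1 kmol/h.
Outlet amounts (n = n₀ + ν ξ):
  Q: 283 − 1(77.1) = 205.9
  M: 314 − 2(77.1) = 159.8
  R: 0 + 1(77.1) = 77.1

160 kmol/h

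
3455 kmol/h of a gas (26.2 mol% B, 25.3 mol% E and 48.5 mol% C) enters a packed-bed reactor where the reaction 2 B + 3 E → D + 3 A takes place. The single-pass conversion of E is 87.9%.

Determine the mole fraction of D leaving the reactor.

E reacted = 0.879 × 874.1 = 768.3 kmol/h; ν_E = −3, so ξ = 768.3/3 = 256.1 kmol/h.
Outlet amounts (n = n₀ + ν ξ):
  B: 905.2 − 2(256.1) = 393
  E: 874.1 − 3(256.1) = 105.8
  D: 0 + 1(256.1) = 256.1
  A: 0 + 3(256.1) = 768.3
  C: 1676 (inert)
Total out = 3199 kmol/h; y_D = 256.1 / 3199 = 0.08006.

0.0801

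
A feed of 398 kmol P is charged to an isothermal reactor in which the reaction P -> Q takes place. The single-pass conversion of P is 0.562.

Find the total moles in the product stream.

P reacted = 0.562 × 398 = 223.7 kmol; ν_P = −1, so ξ = 223.7/1 = 223.7 kmol.
Outlet amounts (n = n₀ + ν ξ):
  P: 398 − 1(223.7) = 174.3
  Q: 0 + 1(223.7) = 223.7
Total out = 174.3 + 223.7 = 398 kmol.

398 kmol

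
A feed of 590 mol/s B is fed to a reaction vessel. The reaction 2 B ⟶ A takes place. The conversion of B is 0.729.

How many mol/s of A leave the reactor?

215 mol/s

B reacted = 0.729 × 590 = 430.1 mol/s; ν_B = −2, so ξ = 430.1/2 = 215.1 mol/s.
Outlet amounts (n = n₀ + ν ξ):
  B: 590 − 2(215.1) = 159.9
  A: 0 + 1(215.1) = 215.1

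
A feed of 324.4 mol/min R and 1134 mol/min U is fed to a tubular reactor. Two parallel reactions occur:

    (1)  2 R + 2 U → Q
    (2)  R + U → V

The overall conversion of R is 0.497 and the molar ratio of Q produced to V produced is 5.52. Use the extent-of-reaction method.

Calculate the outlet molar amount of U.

Conversion of R: R consumed = 0.497 × 324.4 = 161.2 mol/min = 2ξ₁ + 1ξ₂.
Selectivity: 1ξ₁ / (1ξ₂) = 5.52 → ξ₁ = 5.52 ξ₂.
Substitute: (2·5.52 + 1) ξ₂ = 161.2 → ξ₂ = 13.39 mol/min, ξ₁ = 73.92 mol/min.
Outlet amounts (n = n₀ + Σ ν·ξ):
  R: 324.4 − 2(73.92) − 1(13.39) = 163.2
  U: 1134 − 2(73.92) − 1(13.39) = 972.8
  Q: 0 + 1(73.92) = 73.92
  V: 0 + 1(13.39) = 13.39

973 mol/min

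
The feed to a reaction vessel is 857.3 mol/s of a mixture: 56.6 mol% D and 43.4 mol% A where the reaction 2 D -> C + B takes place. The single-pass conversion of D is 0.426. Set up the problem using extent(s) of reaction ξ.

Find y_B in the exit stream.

0.121

D reacted = 0.426 × 485.2 = 206.7 mol/s; ν_D = −2, so ξ = 206.7/2 = 103.4 mol/s.
Outlet amounts (n = n₀ + ν ξ):
  D: 485.2 − 2(103.4) = 278.5
  C: 0 + 1(103.4) = 103.4
  B: 0 + 1(103.4) = 103.4
  A: 372.1 (inert)
Total out = 857.3 mol/s; y_B = 103.4 / 857.3 = 0.1206.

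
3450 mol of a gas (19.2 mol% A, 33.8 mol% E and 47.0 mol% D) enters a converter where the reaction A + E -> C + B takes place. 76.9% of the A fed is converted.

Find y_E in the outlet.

0.19

A reacted = 0.769 × 662.4 = 509.4 mol; ν_A = −1, so ξ = 509.4/1 = 509.4 mol.
Outlet amounts (n = n₀ + ν ξ):
  A: 662.4 − 1(509.4) = 153
  E: 1166 − 1(509.4) = 656.7
  C: 0 + 1(509.4) = 509.4
  B: 0 + 1(509.4) = 509.4
  D: 1622 (inert)
Total out = 3450 mol; y_E = 656.7 / 3450 = 0.1904.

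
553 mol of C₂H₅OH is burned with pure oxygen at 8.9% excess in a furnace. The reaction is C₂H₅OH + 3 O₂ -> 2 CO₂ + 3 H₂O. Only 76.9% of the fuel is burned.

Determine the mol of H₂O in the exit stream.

1280 mol

Stoichiometric O₂ = 3 × 553 = 1659 mol; O₂ fed = 1659 × 1.089 = 1807 mol.
Fuel reacted = 0.769 × 553 → ξ = 425.3 mol.
Outlet (n = n₀ + ν ξ):
  C₂H₅OH: 553 − 1(425.3) = 127.7
  O₂: 1807 − 3(425.3) = 530.9
  CO₂: 0 + 2(425.3) = 850.5
  H₂O: 0 + 3(425.3) = 1276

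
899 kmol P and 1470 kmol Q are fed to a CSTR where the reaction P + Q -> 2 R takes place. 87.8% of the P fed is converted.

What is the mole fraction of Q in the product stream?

0.287

P reacted = 0.878 × 899 = 789.3 kmol; ν_P = −1, so ξ = 789.3/1 = 789.3 kmol.
Outlet amounts (n = n₀ + ν ξ):
  P: 899 − 1(789.3) = 109.7
  Q: 1470 − 1(789.3) = 680.7
  R: 0 + 2(789.3) = 1579
Total out = 2369 kmol; y_Q = 680.7 / 2369 = 0.2873.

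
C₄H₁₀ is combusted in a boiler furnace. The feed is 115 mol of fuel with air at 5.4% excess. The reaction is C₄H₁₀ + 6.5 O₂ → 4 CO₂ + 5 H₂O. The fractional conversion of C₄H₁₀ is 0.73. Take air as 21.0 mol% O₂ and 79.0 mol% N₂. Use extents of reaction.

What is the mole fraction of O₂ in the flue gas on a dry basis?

0.0678

Stoichiometric O₂ = 6.5 × 115 = 747.5 mol; O₂ fed = 747.5 × 1.054 = 787.9 mol.
N₂ fed = 787.9 × 79/21 = 2964 mol.
Fuel reacted = 0.73 × 115 → ξ = 83.95 mol.
Outlet (n = n₀ + ν ξ):
  C₄H₁₀: 115 − 1(83.95) = 31.05
  O₂: 787.9 − 6.5(83.95) = 242.2
  N₂: 2964 (inert)
  CO₂: 0 + 4(83.95) = 335.8
  H₂O: 0 + 5(83.95) = 419.8
Dry total = 3573 mol; y_O₂ (dry) = 242.2 / 3573 = 0.06779.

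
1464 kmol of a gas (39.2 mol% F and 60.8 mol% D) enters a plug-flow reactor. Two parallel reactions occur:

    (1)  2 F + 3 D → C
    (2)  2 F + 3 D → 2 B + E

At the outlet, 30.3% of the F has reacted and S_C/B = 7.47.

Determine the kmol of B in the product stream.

10.9 kmol

Conversion of F: F consumed = 0.303 × 573.9 = 173.9 kmol = 2ξ₁ + 2ξ₂.
Selectivity: 1ξ₁ / (2ξ₂) = 7.47 → ξ₁ = 14.94 ξ₂.
Substitute: (2·14.94 + 2) ξ₂ = 173.9 → ξ₂ = 5.454 kmol, ξ₁ = 81.49 kmol.
Outlet amounts (n = n₀ + Σ ν·ξ):
  F: 573.9 − 2(81.49) − 2(5.454) = 400
  D: 890.1 − 3(81.49) − 3(5.454) = 629.3
  C: 0 + 1(81.49) = 81.49
  B: 0 + 2(5.454) = 10.91
  E: 0 + 1(5.454) = 5.454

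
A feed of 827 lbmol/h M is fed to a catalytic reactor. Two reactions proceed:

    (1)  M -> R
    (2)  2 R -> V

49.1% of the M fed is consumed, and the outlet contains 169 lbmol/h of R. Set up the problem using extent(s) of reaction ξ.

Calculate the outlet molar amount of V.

Conversion of M: M consumed = 1ξ₁ = 0.491 × 827 → ξ₁ = 406.1 lbmol/h.
R balance: n_R = 0 + 1ξ₁ − 2ξ₂ = 169 → ξ₂ = (1·406.1 − 169)/2 = 118.5 lbmol/h.
Outlet amounts (n = n₀ + Σ ν·ξ):
  M: 827 − 1(406.1) = 420.9
  R: 0 + 1(406.1) − 2(118.5) = 169
  V: 0 + 1(118.5) = 118.5

119 lbmol/h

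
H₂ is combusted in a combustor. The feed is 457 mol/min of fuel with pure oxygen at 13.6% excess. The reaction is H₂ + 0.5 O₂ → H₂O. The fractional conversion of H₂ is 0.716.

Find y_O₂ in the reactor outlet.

0.174

Stoichiometric O₂ = 0.5 × 457 = 228.5 mol/min; O₂ fed = 228.5 × 1.136 = 259.6 mol/min.
Fuel reacted = 0.716 × 457 → ξ = 327.2 mol/min.
Outlet (n = n₀ + ν ξ):
  H₂: 457 − 1(327.2) = 129.8
  O₂: 259.6 − 0.5(327.2) = 95.97
  H₂O: 0 + 1(327.2) = 327.2
Total out = 553 mol/min; y_O₂ = 95.97 / 553 = 0.1736.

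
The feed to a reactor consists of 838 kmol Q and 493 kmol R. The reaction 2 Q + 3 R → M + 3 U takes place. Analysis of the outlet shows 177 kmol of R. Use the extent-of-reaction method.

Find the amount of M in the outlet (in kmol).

For R: n = n₀ − 3ξ → 177 = 493 − 3ξ, giving ξ = 105.3 kmol.
Outlet amounts (n = n₀ + ν ξ):
  Q: 838 − 2(105.3) = 627.3
  R: 493 − 3(105.3) = 177
  M: 0 + 1(105.3) = 105.3
  U: 0 + 3(105.3) = 316

105 kmol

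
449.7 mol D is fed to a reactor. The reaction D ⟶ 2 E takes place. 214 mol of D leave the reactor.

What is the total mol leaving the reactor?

685 mol

For D: n = n₀ − 1ξ → 214 = 449.7 − 1ξ, giving ξ = 235.7 mol.
Outlet amounts (n = n₀ + ν ξ):
  D: 449.7 − 1(235.7) = 214
  E: 0 + 2(235.7) = 471.4
Total out = 214 + 471.4 = 685.4 mol.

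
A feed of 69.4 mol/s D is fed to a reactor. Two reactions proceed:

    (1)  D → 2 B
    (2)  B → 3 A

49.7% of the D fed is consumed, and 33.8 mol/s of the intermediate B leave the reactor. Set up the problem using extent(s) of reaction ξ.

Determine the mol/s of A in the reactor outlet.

106 mol/s

Conversion of D: D consumed = 1ξ₁ = 0.497 × 69.4 → ξ₁ = 34.49 mol/s.
B balance: n_B = 0 + 2ξ₁ − 1ξ₂ = 33.8 → ξ₂ = (2·34.49 − 33.8)/1 = 35.18 mol/s.
Outlet amounts (n = n₀ + Σ ν·ξ):
  D: 69.4 − 1(34.49) = 34.91
  B: 0 + 2(34.49) − 1(35.18) = 33.8
  A: 0 + 3(35.18) = 105.6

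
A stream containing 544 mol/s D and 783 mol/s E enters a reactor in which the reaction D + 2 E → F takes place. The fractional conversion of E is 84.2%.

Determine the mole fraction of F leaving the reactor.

0.494

E reacted = 0.842 × 783 = 659.3 mol/s; ν_E = −2, so ξ = 659.3/2 = 329.6 mol/s.
Outlet amounts (n = n₀ + ν ξ):
  D: 544 − 1(329.6) = 214.4
  E: 783 − 2(329.6) = 123.7
  F: 0 + 1(329.6) = 329.6
Total out = 667.7 mol/s; y_F = 329.6 / 667.7 = 0.4937.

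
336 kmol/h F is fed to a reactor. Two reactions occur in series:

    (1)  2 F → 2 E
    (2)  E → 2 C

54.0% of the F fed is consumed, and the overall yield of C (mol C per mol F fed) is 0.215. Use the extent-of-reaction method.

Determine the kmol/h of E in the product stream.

145 kmol/h

Conversion of F: F consumed = 2ξ₁ = 0.54 × 336 → ξ₁ = 90.72 kmol/h.
Yield of C: 2ξ₂ / 336 = 0.215 → ξ₂ = 36.12 kmol/h.
Outlet amounts (n = n₀ + Σ ν·ξ):
  F: 336 − 2(90.72) = 154.6
  E: 0 + 2(90.72) − 1(36.12) = 145.3
  C: 0 + 2(36.12) = 72.24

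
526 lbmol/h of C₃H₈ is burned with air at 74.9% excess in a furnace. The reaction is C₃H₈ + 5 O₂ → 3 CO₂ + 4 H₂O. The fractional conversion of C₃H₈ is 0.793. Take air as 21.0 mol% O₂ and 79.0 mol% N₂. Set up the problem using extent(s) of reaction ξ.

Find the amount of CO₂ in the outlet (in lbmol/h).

1250 lbmol/h

Stoichiometric O₂ = 5 × 526 = 2630 lbmol/h; O₂ fed = 2630 × 1.749 = 4600 lbmol/h.
N₂ fed = 4600 × 79/21 = 17300 lbmol/h.
Fuel reacted = 0.793 × 526 → ξ = 417.1 lbmol/h.
Outlet (n = n₀ + ν ξ):
  C₃H₈: 526 − 1(417.1) = 108.9
  O₂: 4600 − 5(417.1) = 2514
  N₂: 17300 (inert)
  CO₂: 0 + 3(417.1) = 1251
  H₂O: 0 + 4(417.1) = 1668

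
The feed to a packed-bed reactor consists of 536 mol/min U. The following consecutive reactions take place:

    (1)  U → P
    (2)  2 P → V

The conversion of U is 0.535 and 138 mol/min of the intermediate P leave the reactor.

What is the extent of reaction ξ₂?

Conversion of U: U consumed = 1ξ₁ = 0.535 × 536 → ξ₁ = 286.8 mol/min.
P balance: n_P = 0 + 1ξ₁ − 2ξ₂ = 138 → ξ₂ = (1·286.8 − 138)/2 = 74.38 mol/min.
Outlet amounts (n = n₀ + Σ ν·ξ):
  U: 536 − 1(286.8) = 249.2
  P: 0 + 1(286.8) − 2(74.38) = 138
  V: 0 + 1(74.38) = 74.38

ξ₂ = 74.4 mol/min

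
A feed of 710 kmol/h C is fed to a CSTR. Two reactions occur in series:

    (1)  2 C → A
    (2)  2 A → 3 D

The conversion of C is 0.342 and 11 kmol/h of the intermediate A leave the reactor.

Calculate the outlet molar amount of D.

Conversion of C: C consumed = 2ξ₁ = 0.342 × 710 → ξ₁ = 121.4 kmol/h.
A balance: n_A = 0 + 1ξ₁ − 2ξ₂ = 11 → ξ₂ = (1·121.4 − 11)/2 = 55.21 kmol/h.
Outlet amounts (n = n₀ + Σ ν·ξ):
  C: 710 − 2(121.4) = 467.2
  A: 0 + 1(121.4) − 2(55.21) = 11
  D: 0 + 3(55.21) = 165.6

166 kmol/h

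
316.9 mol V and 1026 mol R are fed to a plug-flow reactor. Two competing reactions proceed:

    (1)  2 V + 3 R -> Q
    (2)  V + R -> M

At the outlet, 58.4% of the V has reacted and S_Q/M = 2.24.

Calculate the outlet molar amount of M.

Conversion of V: V consumed = 0.584 × 316.9 = 185.1 mol = 2ξ₁ + 1ξ₂.
Selectivity: 1ξ₁ / (1ξ₂) = 2.24 → ξ₁ = 2.24 ξ₂.
Substitute: (2·2.24 + 1) ξ₂ = 185.1 → ξ₂ = 33.77 mol, ξ₁ = 75.65 mol.
Outlet amounts (n = n₀ + Σ ν·ξ):
  V: 316.9 − 2(75.65) − 1(33.77) = 131.8
  R: 1026 − 3(75.65) − 1(33.77) = 765.3
  Q: 0 + 1(75.65) = 75.65
  M: 0 + 1(33.77) = 33.77

33.8 mol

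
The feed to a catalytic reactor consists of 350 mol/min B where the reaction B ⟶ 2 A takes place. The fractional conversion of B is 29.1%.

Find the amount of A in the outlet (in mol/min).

B reacted = 0.291 × 350 = 101.8 mol/min; ν_B = −1, so ξ = 101.8/1 = 101.8 mol/min.
Outlet amounts (n = n₀ + ν ξ):
  B: 350 − 1(101.8) = 248.2
  A: 0 + 2(101.8) = 203.7

204 mol/min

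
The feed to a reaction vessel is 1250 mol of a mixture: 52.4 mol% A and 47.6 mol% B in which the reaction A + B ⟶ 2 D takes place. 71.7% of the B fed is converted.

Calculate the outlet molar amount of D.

853 mol

B reacted = 0.717 × 595 = 426.6 mol; ν_B = −1, so ξ = 426.6/1 = 426.6 mol.
Outlet amounts (n = n₀ + ν ξ):
  A: 655 − 1(426.6) = 228.4
  B: 595 − 1(426.6) = 168.4
  D: 0 + 2(426.6) = 853.2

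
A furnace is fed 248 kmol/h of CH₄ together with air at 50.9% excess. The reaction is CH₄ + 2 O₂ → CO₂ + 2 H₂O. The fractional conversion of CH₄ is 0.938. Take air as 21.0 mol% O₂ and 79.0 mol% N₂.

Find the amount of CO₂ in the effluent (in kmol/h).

Stoichiometric O₂ = 2 × 248 = 496 kmol/h; O₂ fed = 496 × 1.509 = 748.5 kmol/h.
N₂ fed = 748.5 × 79/21 = 2816 kmol/h.
Fuel reacted = 0.938 × 248 → ξ = 232.6 kmol/h.
Outlet (n = n₀ + ν ξ):
  CH₄: 248 − 1(232.6) = 15.38
  O₂: 748.5 − 2(232.6) = 283.2
  N₂: 2816 (inert)
  CO₂: 0 + 1(232.6) = 232.6
  H₂O: 0 + 2(232.6) = 465.2

233 kmol/h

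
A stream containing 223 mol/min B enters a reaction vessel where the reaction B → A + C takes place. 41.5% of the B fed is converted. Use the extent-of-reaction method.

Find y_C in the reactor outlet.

B reacted = 0.415 × 223 = 92.55 mol/min; ν_B = −1, so ξ = 92.55/1 = 92.55 mol/min.
Outlet amounts (n = n₀ + ν ξ):
  B: 223 − 1(92.55) = 130.5
  A: 0 + 1(92.55) = 92.55
  C: 0 + 1(92.55) = 92.55
Total out = 315.5 mol/min; y_C = 92.55 / 315.5 = 0.2933.

0.293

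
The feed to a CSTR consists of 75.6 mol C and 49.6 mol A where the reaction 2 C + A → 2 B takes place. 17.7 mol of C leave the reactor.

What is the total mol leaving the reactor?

96.2 mol

For C: n = n₀ − 2ξ → 17.7 = 75.6 − 2ξ, giving ξ = 28.95 mol.
Outlet amounts (n = n₀ + ν ξ):
  C: 75.6 − 2(28.95) = 17.7
  A: 49.6 − 1(28.95) = 20.65
  B: 0 + 2(28.95) = 57.9
Total out = 17.7 + 20.65 + 57.9 = 96.25 mol.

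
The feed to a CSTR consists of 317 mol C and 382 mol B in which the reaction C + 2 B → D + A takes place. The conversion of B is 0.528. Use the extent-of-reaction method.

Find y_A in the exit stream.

B reacted = 0.528 × 382 = 201.7 mol; ν_B = −2, so ξ = 201.7/2 = 100.8 mol.
Outlet amounts (n = n₀ + ν ξ):
  C: 317 − 1(100.8) = 216.2
  B: 382 − 2(100.8) = 180.3
  D: 0 + 1(100.8) = 100.8
  A: 0 + 1(100.8) = 100.8
Total out = 598.2 mol; y_A = 100.8 / 598.2 = 0.1686.

0.169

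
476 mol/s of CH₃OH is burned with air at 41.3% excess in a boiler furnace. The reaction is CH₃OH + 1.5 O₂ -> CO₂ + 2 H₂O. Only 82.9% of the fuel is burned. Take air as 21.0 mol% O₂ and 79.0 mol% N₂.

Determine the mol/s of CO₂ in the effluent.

395 mol/s

Stoichiometric O₂ = 1.5 × 476 = 714 mol/s; O₂ fed = 714 × 1.413 = 1009 mol/s.
N₂ fed = 1009 × 79/21 = 3795 mol/s.
Fuel reacted = 0.829 × 476 → ξ = 394.6 mol/s.
Outlet (n = n₀ + ν ξ):
  CH₃OH: 476 − 1(394.6) = 81.4
  O₂: 1009 − 1.5(394.6) = 417
  N₂: 3795 (inert)
  CO₂: 0 + 1(394.6) = 394.6
  H₂O: 0 + 2(394.6) = 789.2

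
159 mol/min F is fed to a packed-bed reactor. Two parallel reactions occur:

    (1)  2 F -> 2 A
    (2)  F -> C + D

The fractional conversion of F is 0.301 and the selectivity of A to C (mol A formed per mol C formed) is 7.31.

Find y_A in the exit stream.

0.256

Conversion of F: F consumed = 0.301 × 159 = 47.86 mol/min = 2ξ₁ + 1ξ₂.
Selectivity: 2ξ₁ / (1ξ₂) = 7.31 → ξ₁ = 3.655 ξ₂.
Substitute: (2·3.655 + 1) ξ₂ = 47.86 → ξ₂ = 5.759 mol/min, ξ₁ = 21.05 mol/min.
Outlet amounts (n = n₀ + Σ ν·ξ):
  F: 159 − 2(21.05) − 1(5.759) = 111.1
  A: 0 + 2(21.05) = 42.1
  C: 0 + 1(5.759) = 5.759
  D: 0 + 1(5.759) = 5.759
Total out = 164.8 mol/min; y_A = 42.1 / 164.8 = 0.2555.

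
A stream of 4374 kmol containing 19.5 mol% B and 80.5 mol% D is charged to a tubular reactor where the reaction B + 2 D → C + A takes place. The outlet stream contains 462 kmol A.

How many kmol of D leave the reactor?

2600 kmol

For A: n = n₀ + 1ξ → 462 = 0 + 1ξ, giving ξ = 462 kmol.
Outlet amounts (n = n₀ + ν ξ):
  B: 852.9 − 1(462) = 390.9
  D: 3521 − 2(462) = 2597
  C: 0 + 1(462) = 462
  A: 0 + 1(462) = 462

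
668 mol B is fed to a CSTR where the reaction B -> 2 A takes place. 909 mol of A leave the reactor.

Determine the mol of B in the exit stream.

214 mol

For A: n = n₀ + 2ξ → 909 = 0 + 2ξ, giving ξ = 454.5 mol.
Outlet amounts (n = n₀ + ν ξ):
  B: 668 − 1(454.5) = 213.5
  A: 0 + 2(454.5) = 909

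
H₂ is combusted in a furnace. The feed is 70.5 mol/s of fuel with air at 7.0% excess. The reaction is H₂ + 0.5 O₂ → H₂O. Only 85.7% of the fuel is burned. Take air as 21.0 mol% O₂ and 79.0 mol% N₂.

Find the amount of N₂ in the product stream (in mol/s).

Stoichiometric O₂ = 0.5 × 70.5 = 35.25 mol/s; O₂ fed = 35.25 × 1.070 = 37.72 mol/s.
N₂ fed = 37.72 × 79/21 = 141.9 mol/s.
Fuel reacted = 0.857 × 70.5 → ξ = 60.42 mol/s.
Outlet (n = n₀ + ν ξ):
  H₂: 70.5 − 1(60.42) = 10.08
  O₂: 37.72 − 0.5(60.42) = 7.508
  N₂: 141.9 (inert)
  H₂O: 0 + 1(60.42) = 60.42

142 mol/s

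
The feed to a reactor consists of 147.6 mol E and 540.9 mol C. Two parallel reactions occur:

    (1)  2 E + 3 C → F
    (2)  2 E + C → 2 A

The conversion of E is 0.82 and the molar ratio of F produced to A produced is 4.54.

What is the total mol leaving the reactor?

464 mol

Conversion of E: E consumed = 0.82 × 147.6 = 121 mol = 2ξ₁ + 2ξ₂.
Selectivity: 1ξ₁ / (2ξ₂) = 4.54 → ξ₁ = 9.08 ξ₂.
Substitute: (2·9.08 + 2) ξ₂ = 121 → ξ₂ = 6.004 mol, ξ₁ = 54.51 mol.
Outlet amounts (n = n₀ + Σ ν·ξ):
  E: 147.6 − 2(54.51) − 2(6.004) = 26.57
  C: 540.9 − 3(54.51) − 1(6.004) = 371.4
  F: 0 + 1(54.51) = 54.51
  A: 0 + 2(6.004) = 12.01
Total out = 26.57 + 371.4 + 54.51 + 12.01 = 464.4 mol.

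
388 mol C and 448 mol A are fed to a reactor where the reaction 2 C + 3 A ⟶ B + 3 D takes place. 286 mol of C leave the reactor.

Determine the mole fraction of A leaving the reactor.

0.376

For C: n = n₀ − 2ξ → 286 = 388 − 2ξ, giving ξ = 51 mol.
Outlet amounts (n = n₀ + ν ξ):
  C: 388 − 2(51) = 286
  A: 448 − 3(51) = 295
  B: 0 + 1(51) = 51
  D: 0 + 3(51) = 153
Total out = 785 mol; y_A = 295 / 785 = 0.3758.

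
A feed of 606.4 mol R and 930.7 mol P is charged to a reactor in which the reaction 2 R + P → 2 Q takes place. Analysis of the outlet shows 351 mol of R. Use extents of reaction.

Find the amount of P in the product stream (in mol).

For R: n = n₀ − 2ξ → 351 = 606.4 − 2ξ, giving ξ = 127.7 mol.
Outlet amounts (n = n₀ + ν ξ):
  R: 606.4 − 2(127.7) = 351
  P: 930.7 − 1(127.7) = 803
  Q: 0 + 2(127.7) = 255.4

803 mol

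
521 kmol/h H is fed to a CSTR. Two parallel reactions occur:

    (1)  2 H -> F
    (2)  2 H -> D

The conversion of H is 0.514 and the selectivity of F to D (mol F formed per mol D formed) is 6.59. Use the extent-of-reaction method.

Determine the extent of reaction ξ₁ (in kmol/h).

Conversion of H: H consumed = 0.514 × 521 = 267.8 kmol/h = 2ξ₁ + 2ξ₂.
Selectivity: 1ξ₁ / (1ξ₂) = 6.59 → ξ₁ = 6.59 ξ₂.
Substitute: (2·6.59 + 2) ξ₂ = 267.8 → ξ₂ = 17.64 kmol/h, ξ₁ = 116.3 kmol/h.
Outlet amounts (n = n₀ + Σ ν·ξ):
  H: 521 − 2(116.3) − 2(17.64) = 253.2
  F: 0 + 1(116.3) = 116.3
  D: 0 + 1(17.64) = 17.64

ξ₁ = 116 kmol/h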